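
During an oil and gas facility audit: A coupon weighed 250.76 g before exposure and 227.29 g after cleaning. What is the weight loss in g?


Weight loss = initial − final
WL = 250.76 − 227.29 = 23.47 g

23.47 g


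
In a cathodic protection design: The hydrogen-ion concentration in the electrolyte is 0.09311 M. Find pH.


pH = −log10[H+]
pH = −log10(0.09311) = 1.03

1.03


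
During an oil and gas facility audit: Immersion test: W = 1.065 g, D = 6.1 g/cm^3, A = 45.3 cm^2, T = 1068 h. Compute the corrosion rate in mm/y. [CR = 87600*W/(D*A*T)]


Apply the mm/y weight-loss relation: CR = 87600 * W / (D * A * T)
Numerator: 87600 * 1.065 = 93294.0
Denominator: 6.1 * 45.3 * 1068 = 295120.44
CR = 93294.0 / 295120.44 = 0.316122 mm/y

0.316122 mm/y


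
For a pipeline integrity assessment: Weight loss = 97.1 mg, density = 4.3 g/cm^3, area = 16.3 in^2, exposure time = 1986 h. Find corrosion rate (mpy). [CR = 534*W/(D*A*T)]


Apply the mpy weight-loss relation: CR = 534 * W / (D * A * T)
Numerator: 534 * 97.1 = 51851.4
Denominator: 4.3 * 16.3 * 1986 = 139198.74
CR = 51851.4 / 139198.74 = 0.372 mpy

0.372 mpy


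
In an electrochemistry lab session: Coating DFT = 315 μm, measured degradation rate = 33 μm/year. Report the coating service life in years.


Service life = thickness / degradation rate
Life = 315 / 33 = 9.5 years

9.5 years


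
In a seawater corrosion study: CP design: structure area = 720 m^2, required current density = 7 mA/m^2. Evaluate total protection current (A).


I = area * current density, then convert mA → A (÷1000)
I = 720 * 7 / 1000 = 5.04 A

5.04 A


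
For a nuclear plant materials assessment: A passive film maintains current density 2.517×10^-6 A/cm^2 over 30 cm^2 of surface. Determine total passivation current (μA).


I = i_pass * A, then convert A → μA (×10^6)
I = 2.517×10^-6 * 30 * 10^6 = 75.51 μA

75.51 μA


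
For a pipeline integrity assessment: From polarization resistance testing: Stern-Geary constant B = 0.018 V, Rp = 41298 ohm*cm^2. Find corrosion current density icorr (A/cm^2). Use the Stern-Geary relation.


Apply the Stern-Geary relation: icorr = B / Rp
icorr = 0.018 / 41298 = 4.359×10^-7 A/cm^2

4.359×10^-7 A/cm^2


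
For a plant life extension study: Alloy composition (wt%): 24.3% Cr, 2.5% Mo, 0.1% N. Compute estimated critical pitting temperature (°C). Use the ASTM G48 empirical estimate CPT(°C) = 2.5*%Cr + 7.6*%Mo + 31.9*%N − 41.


Apply the ASTM G48 empirical CPT estimate: CPT(°C) = 2.5*%Cr + 7.6*%Mo + 31.9*%N − 41
2.5*24.3 = 60.75; 7.6*2.5 = 19; 31.9*0.1 = 3.19
CPT = 60.75 + 19 + 3.19 − 41 = 41.94 °C
Rounded to 0.1 °C: CPT ≈ 41.9 °C

41.9 °C


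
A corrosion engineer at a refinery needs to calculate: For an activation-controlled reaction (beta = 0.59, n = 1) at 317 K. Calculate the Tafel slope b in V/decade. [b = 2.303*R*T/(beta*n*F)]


Apply the Tafel slope relation: b = 2.303*R*T/(beta*n*F)
Numerator: 2.303 * 8.314 * 317 = 6069.64
Denominator: 0.59 * 1 * 96485 = 56926.15
b = 6069.64 / 56926.15 = 0.1066 V/decade

0.1066 V/decade


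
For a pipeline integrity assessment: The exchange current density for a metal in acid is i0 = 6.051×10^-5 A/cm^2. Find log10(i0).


i0 = 6.051×10^-5 A/cm^2
log10(i0) = -4.218

-4.218


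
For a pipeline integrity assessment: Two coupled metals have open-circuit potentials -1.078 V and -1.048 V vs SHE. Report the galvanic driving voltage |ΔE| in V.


Driving voltage is the absolute potential difference.
|ΔE| = |-1.078 − (-1.048)| = 0.03 V

0.03 V


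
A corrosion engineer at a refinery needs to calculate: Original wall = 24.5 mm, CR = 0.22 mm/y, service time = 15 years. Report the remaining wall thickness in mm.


Remaining wall = original − CR × time
t = 24.5 − 0.22*15 = 24.5 − 3.3 = 21.2 mm

21.2 mm


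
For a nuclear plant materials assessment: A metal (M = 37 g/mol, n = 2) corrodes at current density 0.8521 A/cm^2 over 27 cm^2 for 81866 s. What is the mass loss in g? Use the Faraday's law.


Apply Faraday's law: m = i*A*t*M / (n*F)
Total charge passed Q = i*A*t = 0.8521*27*81866 = 1883466.5022 C
m = Q*M/(n*F) = 1883466.5022*37/(2*96485) = 361.13521 g

361.13521 g


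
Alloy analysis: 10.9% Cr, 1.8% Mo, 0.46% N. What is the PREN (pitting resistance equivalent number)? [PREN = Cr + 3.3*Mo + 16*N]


Apply the PREN formula: PREN = Cr + 3.3*Mo + 16*N
PREN = 10.9 + 3.3*1.8 + 16*0.46
PREN = 10.9 + 5.94 + 7.36 = 24.2

24.2


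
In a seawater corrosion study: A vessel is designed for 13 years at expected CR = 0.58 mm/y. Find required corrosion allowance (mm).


Corrosion allowance = CR × design life
CA = 0.58 * 13 = 7.54 mm

7.54 mm


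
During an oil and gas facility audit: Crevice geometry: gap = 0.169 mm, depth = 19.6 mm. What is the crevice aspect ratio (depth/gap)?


Aspect ratio = depth / gap
Ratio = 19.6 / 0.169 = 116.0

116.0


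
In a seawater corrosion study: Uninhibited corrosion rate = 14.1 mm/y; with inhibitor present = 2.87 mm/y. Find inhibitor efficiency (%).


Apply the inhibitor-efficiency definition: IE = (CR_blank − CR_inh)/CR_blank × 100
IE = (14.1 − 2.87) / 14.1 × 100
IE = 11.23 / 14.1 × 100 = 79.6 %

79.6 %


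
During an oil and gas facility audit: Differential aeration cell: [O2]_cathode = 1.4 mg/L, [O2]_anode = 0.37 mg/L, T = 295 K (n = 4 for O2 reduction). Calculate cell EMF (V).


Apply the Nernst concentration-cell relation: E = (RT/nF)*ln(C_cathode/C_anode)
RT/nF = 8.314*295/(4*96485) = 0.00635495 V
ln(1.4/0.37) = 1.33072
E = 0.00635495 * 1.33072 = 0.00846 V

0.00846 V


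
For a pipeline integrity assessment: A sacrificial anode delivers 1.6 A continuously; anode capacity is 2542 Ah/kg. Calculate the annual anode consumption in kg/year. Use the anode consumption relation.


Annual consumption = current * hours per year / capacity
Rate = 1.6 * 8760 / 2542 = 5.5 kg/year

5.5 kg/year


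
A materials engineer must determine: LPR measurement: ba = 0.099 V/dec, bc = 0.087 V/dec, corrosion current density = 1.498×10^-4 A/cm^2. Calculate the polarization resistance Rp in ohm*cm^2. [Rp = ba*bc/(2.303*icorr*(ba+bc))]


Apply the Stern-Geary equation: Rp = ba*bc / (2.303*icorr*(ba+bc))
ba*bc = 0.099*0.087 = 0.008613
ba+bc = 0.186; 2.303*icorr*(ba+bc) = 2.303*1.498×10^-4*0.186 = 6.4168028×10^-5
Rp = 0.008613 / 6.4168028×10^-5 = 134.2 ohm*cm^2

134.2 ohm*cm^2


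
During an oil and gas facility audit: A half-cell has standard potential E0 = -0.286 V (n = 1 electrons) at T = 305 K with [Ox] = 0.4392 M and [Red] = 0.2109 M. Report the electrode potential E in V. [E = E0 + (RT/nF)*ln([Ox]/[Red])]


Apply the Nernst equation: E = E0 + (RT/nF)*ln([Ox]/[Red])
Step 1: RT/nF = 8.314*305/(1*96485) = 0.02628149 V
Step 2: [Ox]/[Red] = 0.4392/0.2109 = 2.082504
Step 3: ln(2.082504) = 0.733571
Step 4: correction = 0.02628149 * 0.733571 = 0.019 V
E = -0.286 + 0.019 = -0.267 V

-0.267 V


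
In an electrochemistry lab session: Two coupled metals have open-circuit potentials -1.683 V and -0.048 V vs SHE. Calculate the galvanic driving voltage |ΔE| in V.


Driving voltage is the absolute potential difference.
|ΔE| = |-1.683 − (-0.048)| = 1.635 V

1.635 V


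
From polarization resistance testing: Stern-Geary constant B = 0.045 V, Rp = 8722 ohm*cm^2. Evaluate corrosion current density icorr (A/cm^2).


Apply the Stern-Geary relation: icorr = B / Rp
icorr = 0.045 / 8722 = 5.159×10^-6 A/cm^2

5.159×10^-6 A/cm^2


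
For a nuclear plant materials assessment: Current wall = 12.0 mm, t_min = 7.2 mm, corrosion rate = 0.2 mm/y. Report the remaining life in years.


Apply the remaining-life relation: RL = (t_current − t_min) / CR
RL = (12.0 − 7.2) / 0.2 = 4.8 / 0.2 = 24.0 years

24.0 years


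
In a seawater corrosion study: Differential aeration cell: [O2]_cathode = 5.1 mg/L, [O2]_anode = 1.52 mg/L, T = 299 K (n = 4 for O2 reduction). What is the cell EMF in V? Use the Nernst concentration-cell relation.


Apply the Nernst concentration-cell relation: E = (RT/nF)*ln(C_cathode/C_anode)
RT/nF = 8.314*299/(4*96485) = 0.00644112 V
ln(5.1/1.52) = 1.21053
E = 0.00644112 * 1.21053 = 0.0078 V

0.0078 V


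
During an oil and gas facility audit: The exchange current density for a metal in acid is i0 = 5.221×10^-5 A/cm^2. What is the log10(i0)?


i0 = 5.221×10^-5 A/cm^2
log10(i0) = -4.282

-4.282


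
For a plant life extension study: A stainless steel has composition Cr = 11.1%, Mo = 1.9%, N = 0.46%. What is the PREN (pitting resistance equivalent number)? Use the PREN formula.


Apply the PREN formula: PREN = Cr + 3.3*Mo + 16*N
PREN = 11.1 + 3.3*1.9 + 16*0.46
PREN = 11.1 + 6.27 + 7.36 = 24.73

24.73


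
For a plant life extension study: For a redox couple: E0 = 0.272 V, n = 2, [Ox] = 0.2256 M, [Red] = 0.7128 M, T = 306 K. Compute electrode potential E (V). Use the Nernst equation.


Apply the Nernst equation: E = E0 + (RT/nF)*ln([Ox]/[Red])
Step 1: RT/nF = 8.314*306/(2*96485) = 0.01318383 V
Step 2: [Ox]/[Red] = 0.2256/0.7128 = 0.316498
Step 3: ln(0.316498) = -1.150438
Step 4: correction = 0.01318383 * -1.150438 = -0.015 V
E = 0.272 + -0.015 = 0.257 V

0.257 V


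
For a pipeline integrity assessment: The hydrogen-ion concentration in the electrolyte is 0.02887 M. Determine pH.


pH = −log10[H+]
pH = −log10(0.02887) = 1.54

1.54


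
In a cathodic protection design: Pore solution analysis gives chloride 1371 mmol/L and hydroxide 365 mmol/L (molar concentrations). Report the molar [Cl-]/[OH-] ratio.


Threshold parameter = [Cl-] / [OH-] (molar basis; both in mmol/L, so units cancel)
Ratio = 1371 / 365 = 3.76

3.76


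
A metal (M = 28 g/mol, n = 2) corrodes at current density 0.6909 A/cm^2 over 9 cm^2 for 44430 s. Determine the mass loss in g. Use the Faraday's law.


Apply Faraday's law: m = i*A*t*M / (n*F)
Total charge passed Q = i*A*t = 0.6909*9*44430 = 276270.183 C
m = Q*M/(n*F) = 276270.183*28/(2*96485) = 40.08688 g

40.08688 g


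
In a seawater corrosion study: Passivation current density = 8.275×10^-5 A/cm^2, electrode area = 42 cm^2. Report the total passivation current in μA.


I = i_pass * A, then convert A → μA (×10^6)
I = 8.275×10^-5 * 42 * 10^6 = 3475.5 μA

3475.5 μA


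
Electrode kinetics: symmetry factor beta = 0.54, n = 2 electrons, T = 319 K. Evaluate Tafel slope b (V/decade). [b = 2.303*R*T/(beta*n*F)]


Apply the Tafel slope relation: b = 2.303*R*T/(beta*n*F)
Numerator: 2.303 * 8.314 * 319 = 6107.94
Denominator: 0.54 * 2 * 96485 = 104203.8
b = 6107.94 / 104203.8 = 0.0586 V/decade

0.0586 V/decade


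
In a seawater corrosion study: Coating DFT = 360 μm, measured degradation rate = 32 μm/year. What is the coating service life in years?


Service life = thickness / degradation rate
Life = 360 / 32 = 11.3 years

11.3 years


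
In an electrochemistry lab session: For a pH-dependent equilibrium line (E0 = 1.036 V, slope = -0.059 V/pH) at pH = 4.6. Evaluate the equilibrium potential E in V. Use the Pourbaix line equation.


Apply the Pourbaix line equation: E = E0 + slope*pH
E = 1.036 + (-0.059)*4.6 = 1.036 + (-0.2714) = 0.7646 V
Rounded to 3 decimal places: E = 0.765 V

0.765 V


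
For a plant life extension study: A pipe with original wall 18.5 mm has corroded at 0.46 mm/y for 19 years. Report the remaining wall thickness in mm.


Remaining wall = original − CR × time
t = 18.5 − 0.46*19 = 18.5 − 8.74 = 9.76 mm

9.76 mm


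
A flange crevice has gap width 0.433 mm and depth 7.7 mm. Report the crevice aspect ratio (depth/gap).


Aspect ratio = depth / gap
Ratio = 7.7 / 0.433 = 17.8

17.8


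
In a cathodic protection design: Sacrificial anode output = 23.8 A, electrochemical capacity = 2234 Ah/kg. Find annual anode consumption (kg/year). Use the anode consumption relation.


Annual consumption = current * hours per year / capacity
Rate = 23.8 * 8760 / 2234 = 93.3 kg/year

93.3 kg/year


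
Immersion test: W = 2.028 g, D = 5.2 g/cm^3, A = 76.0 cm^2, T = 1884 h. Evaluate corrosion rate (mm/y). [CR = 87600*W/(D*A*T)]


Apply the mm/y weight-loss relation: CR = 87600 * W / (D * A * T)
Numerator: 87600 * 2.028 = 177652.8
Denominator: 5.2 * 76.0 * 1884 = 744556.8
CR = 177652.8 / 744556.8 = 0.2386 mm/y

0.2386 mm/y


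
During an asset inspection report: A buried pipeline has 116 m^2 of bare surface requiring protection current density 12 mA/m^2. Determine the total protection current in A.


I = area * current density, then convert mA → A (÷1000)
I = 116 * 12 / 1000 = 1.39 A

1.39 A


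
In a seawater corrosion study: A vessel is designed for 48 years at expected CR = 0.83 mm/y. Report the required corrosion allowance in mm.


Corrosion allowance = CR × design life
CA = 0.83 * 48 = 39.84 mm

39.84 mm


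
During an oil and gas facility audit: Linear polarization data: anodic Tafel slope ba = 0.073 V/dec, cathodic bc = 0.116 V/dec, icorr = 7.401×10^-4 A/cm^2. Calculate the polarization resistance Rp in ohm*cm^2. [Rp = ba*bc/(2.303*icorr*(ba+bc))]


Apply the Stern-Geary equation: Rp = ba*bc / (2.303*icorr*(ba+bc))
ba*bc = 0.073*0.116 = 0.008468
ba+bc = 0.189; 2.303*icorr*(ba+bc) = 2.303*7.401×10^-4*0.189 = 3.2214111×10^-4
Rp = 0.008468 / 3.2214111×10^-4 = 26.29 ohm*cm^2

26.29 ohm*cm^2


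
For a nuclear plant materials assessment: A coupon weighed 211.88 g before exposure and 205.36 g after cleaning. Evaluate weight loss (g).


Weight loss = initial − final
WL = 211.88 − 205.36 = 6.52 g

6.52 g


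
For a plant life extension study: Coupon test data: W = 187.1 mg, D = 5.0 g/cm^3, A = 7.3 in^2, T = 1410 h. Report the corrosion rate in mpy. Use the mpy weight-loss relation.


Apply the mpy weight-loss relation: CR = 534 * W / (D * A * T)
Numerator: 534 * 187.1 = 99911.4
Denominator: 5.0 * 7.3 * 1410 = 51465.0
CR = 99911.4 / 51465.0 = 1.9413 mpy

1.9413 mpy


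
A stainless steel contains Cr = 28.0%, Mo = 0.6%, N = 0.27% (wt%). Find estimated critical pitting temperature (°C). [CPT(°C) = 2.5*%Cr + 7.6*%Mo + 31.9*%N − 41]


Apply the ASTM G48 empirical CPT estimate: CPT(°C) = 2.5*%Cr + 7.6*%Mo + 31.9*%N − 41
2.5*28.0 = 70; 7.6*0.6 = 4.56; 31.9*0.27 = 8.613
CPT = 70 + 4.56 + 8.613 − 41 = 42.173 °C
Rounded to 0.1 °C: CPT ≈ 42.2 °C

42.2 °C


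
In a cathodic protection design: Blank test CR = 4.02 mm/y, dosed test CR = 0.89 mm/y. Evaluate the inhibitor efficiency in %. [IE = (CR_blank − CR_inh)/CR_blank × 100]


Apply the inhibitor-efficiency definition: IE = (CR_blank − CR_inh)/CR_blank × 100
IE = (4.02 − 0.89) / 4.02 × 100
IE = 3.13 / 4.02 × 100 = 77.9 %

77.9 %


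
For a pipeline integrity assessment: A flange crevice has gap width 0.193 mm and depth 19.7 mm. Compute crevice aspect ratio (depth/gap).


Aspect ratio = depth / gap
Ratio = 19.7 / 0.193 = 102.1

102.1


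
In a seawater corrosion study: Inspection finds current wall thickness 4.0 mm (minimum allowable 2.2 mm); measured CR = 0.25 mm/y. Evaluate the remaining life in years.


Apply the remaining-life relation: RL = (t_current − t_min) / CR
RL = (4.0 − 2.2) / 0.25 = 1.8 / 0.25 = 7.2 years

7.2 years


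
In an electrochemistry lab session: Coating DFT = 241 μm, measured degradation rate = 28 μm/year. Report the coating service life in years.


Service life = thickness / degradation rate
Life = 241 / 28 = 8.6 years

8.6 years


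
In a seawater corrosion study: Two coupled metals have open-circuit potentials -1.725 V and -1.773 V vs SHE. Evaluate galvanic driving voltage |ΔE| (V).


Driving voltage is the absolute potential difference.
|ΔE| = |-1.725 − (-1.773)| = 0.048 V

0.048 V


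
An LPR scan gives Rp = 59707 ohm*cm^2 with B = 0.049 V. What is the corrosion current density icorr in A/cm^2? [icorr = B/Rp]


Apply the Stern-Geary relation: icorr = B / Rp
icorr = 0.049 / 59707 = 8.207×10^-7 A/cm^2

8.207×10^-7 A/cm^2


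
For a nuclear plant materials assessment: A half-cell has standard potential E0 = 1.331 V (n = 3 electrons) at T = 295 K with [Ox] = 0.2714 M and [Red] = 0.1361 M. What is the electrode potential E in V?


Apply the Nernst equation: E = E0 + (RT/nF)*ln([Ox]/[Red])
Step 1: RT/nF = 8.314*295/(3*96485) = 0.00847327 V
Step 2: [Ox]/[Red] = 0.2714/0.1361 = 1.994122
Step 3: ln(1.994122) = 0.690204
Step 4: correction = 0.00847327 * 0.690204 = 0.006 V
E = 1.331 + 0.006 = 1.337 V

1.337 V


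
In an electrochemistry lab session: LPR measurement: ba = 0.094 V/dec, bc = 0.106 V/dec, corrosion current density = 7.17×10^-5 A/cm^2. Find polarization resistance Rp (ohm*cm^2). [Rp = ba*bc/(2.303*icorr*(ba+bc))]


Apply the Stern-Geary equation: Rp = ba*bc / (2.303*icorr*(ba+bc))
ba*bc = 0.094*0.106 = 0.009964
ba+bc = 0.2; 2.303*icorr*(ba+bc) = 2.303*7.17×10^-5*0.2 = 3.302502×10^-5
Rp = 0.009964 / 3.302502×10^-5 = 301.71 ohm*cm^2

301.71 ohm*cm^2


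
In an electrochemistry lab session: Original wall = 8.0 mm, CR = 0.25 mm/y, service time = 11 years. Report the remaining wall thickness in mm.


Remaining wall = original − CR × time
t = 8.0 − 0.25*11 = 8.0 − 2.75 = 5.25 mm

5.25 mm


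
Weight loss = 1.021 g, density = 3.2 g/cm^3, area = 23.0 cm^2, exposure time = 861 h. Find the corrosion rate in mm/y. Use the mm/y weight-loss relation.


Apply the mm/y weight-loss relation: CR = 87600 * W / (D * A * T)
Numerator: 87600 * 1.021 = 89439.6
Denominator: 3.2 * 23.0 * 861 = 63369.6
CR = 89439.6 / 63369.6 = 1.4114 mm/y

1.4114 mm/y


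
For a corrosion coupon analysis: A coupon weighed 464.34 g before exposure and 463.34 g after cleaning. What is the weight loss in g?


Weight loss = initial − final
WL = 464.34 − 463.34 = 1.0 g

1.0 g


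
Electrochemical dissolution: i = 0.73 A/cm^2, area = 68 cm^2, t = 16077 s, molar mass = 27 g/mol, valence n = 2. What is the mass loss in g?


Apply Faraday's law: m = i*A*t*M / (n*F)
Total charge passed Q = i*A*t = 0.73*68*16077 = 798062.28 C
m = Q*M/(n*F) = 798062.28*27/(2*96485) = 111.6634 g

111.6634 g


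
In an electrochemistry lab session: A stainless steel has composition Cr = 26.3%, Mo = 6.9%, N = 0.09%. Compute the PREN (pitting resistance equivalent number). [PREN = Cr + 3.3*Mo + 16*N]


Apply the PREN formula: PREN = Cr + 3.3*Mo + 16*N
PREN = 26.3 + 3.3*6.9 + 16*0.09
PREN = 26.3 + 22.77 + 1.44 = 50.51

50.51


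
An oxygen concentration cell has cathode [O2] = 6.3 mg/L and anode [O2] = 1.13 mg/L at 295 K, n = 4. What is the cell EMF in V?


Apply the Nernst concentration-cell relation: E = (RT/nF)*ln(C_cathode/C_anode)
RT/nF = 8.314*295/(4*96485) = 0.00635495 V
ln(6.3/1.13) = 1.71833
E = 0.00635495 * 1.71833 = 0.01092 V

0.01092 V


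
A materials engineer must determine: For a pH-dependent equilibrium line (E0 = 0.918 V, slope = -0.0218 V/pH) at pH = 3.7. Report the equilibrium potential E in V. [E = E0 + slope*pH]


Apply the Pourbaix line equation: E = E0 + slope*pH
E = 0.918 + (-0.0218)*3.7 = 0.918 + (-0.08066) = 0.83734 V
Rounded to 3 decimal places: E = 0.837 V

0.837 V


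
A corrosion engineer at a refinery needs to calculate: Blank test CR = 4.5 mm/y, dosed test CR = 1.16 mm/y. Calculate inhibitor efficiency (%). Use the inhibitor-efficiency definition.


Apply the inhibitor-efficiency definition: IE = (CR_blank − CR_inh)/CR_blank × 100
IE = (4.5 − 1.16) / 4.5 × 100
IE = 3.34 / 4.5 × 100 = 74.2 %

74.2 %


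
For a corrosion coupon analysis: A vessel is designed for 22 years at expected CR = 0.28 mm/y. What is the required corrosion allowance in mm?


Corrosion allowance = CR × design life
CA = 0.28 * 22 = 6.16 mm

6.16 mm


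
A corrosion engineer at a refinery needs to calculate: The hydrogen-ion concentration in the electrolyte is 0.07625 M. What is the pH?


pH = −log10[H+]
pH = −log10(0.07625) = 1.12

1.12


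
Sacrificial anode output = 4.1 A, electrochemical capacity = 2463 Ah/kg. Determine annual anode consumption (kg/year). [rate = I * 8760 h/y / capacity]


Annual consumption = current * hours per year / capacity
Rate = 4.1 * 8760 / 2463 = 14.6 kg/year

14.6 kg/year


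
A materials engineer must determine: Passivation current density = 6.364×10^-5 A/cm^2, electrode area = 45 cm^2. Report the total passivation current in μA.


I = i_pass * A, then convert A → μA (×10^6)
I = 6.364×10^-5 * 45 * 10^6 = 2863.8 μA

2863.8 μA


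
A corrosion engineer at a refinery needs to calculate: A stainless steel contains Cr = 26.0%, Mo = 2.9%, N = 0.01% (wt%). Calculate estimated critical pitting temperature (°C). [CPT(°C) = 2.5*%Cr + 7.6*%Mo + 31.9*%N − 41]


Apply the ASTM G48 empirical CPT estimate: CPT(°C) = 2.5*%Cr + 7.6*%Mo + 31.9*%N − 41
2.5*26.0 = 65; 7.6*2.9 = 22.04; 31.9*0.01 = 0.319
CPT = 65 + 22.04 + 0.319 − 41 = 46.359 °C
Rounded to 0.1 °C: CPT ≈ 46.4 °C

46.4 °C


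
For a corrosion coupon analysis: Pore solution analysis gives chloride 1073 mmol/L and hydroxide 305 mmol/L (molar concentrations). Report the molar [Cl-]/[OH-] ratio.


Threshold parameter = [Cl-] / [OH-] (molar basis; both in mmol/L, so units cancel)
Ratio = 1073 / 305 = 3.52

3.52


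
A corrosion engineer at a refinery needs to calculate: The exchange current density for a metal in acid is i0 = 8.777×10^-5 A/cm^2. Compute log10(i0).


i0 = 8.777×10^-5 A/cm^2
log10(i0) = -4.057

-4.057


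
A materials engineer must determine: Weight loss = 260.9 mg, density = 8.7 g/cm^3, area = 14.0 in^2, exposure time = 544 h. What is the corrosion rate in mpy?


Apply the mpy weight-loss relation: CR = 534 * W / (D * A * T)
Numerator: 534 * 260.9 = 139320.6
Denominator: 8.7 * 14.0 * 544 = 66259.2
CR = 139320.6 / 66259.2 = 2.1027 mpy

2.1027 mpy


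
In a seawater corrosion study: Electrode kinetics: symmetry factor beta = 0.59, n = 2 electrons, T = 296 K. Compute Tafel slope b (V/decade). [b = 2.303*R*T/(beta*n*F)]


Apply the Tafel slope relation: b = 2.303*R*T/(beta*n*F)
Numerator: 2.303 * 8.314 * 296 = 5667.55
Denominator: 0.59 * 2 * 96485 = 113852.3
b = 5667.55 / 113852.3 = 0.0498 V/decade

0.0498 V/decade


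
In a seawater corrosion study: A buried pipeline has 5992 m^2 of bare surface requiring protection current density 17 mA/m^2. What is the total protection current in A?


I = area * current density, then convert mA → A (÷1000)
I = 5992 * 17 / 1000 = 101.86 A

101.86 A


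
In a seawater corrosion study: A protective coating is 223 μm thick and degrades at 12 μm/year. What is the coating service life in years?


Service life = thickness / degradation rate
Life = 223 / 12 = 18.6 years

18.6 years


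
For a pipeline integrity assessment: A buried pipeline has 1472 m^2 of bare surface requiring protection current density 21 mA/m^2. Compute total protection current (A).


I = area * current density, then convert mA → A (÷1000)
I = 1472 * 21 / 1000 = 30.91 A

30.91 A


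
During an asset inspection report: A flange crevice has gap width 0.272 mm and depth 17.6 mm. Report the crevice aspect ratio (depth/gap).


Aspect ratio = depth / gap
Ratio = 17.6 / 0.272 = 64.7

64.7


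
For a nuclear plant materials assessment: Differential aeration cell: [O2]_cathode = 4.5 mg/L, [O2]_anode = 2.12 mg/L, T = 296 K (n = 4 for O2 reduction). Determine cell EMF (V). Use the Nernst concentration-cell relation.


Apply the Nernst concentration-cell relation: E = (RT/nF)*ln(C_cathode/C_anode)
RT/nF = 8.314*296/(4*96485) = 0.00637649 V
ln(4.5/2.12) = 0.75266
E = 0.00637649 * 0.75266 = 0.0048 V

0.0048 V


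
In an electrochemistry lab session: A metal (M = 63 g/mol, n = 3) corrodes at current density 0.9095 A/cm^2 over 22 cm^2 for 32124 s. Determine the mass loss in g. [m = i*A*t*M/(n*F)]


Apply Faraday's law: m = i*A*t*M / (n*F)
Total charge passed Q = i*A*t = 0.9095*22*32124 = 642769.116 C
m = Q*M/(n*F) = 642769.116*63/(3*96485) = 139.89896 g

139.89896 g


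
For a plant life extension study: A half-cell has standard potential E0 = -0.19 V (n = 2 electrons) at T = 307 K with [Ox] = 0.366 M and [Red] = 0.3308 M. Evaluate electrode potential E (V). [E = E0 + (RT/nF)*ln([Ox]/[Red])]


Apply the Nernst equation: E = E0 + (RT/nF)*ln([Ox]/[Red])
Step 1: RT/nF = 8.314*307/(2*96485) = 0.01322692 V
Step 2: [Ox]/[Red] = 0.366/0.3308 = 1.106409
Step 3: ln(1.106409) = 0.10112
Step 4: correction = 0.01322692 * 0.10112 = 0.001 V
E = -0.19 + 0.001 = -0.189 V

-0.189 V


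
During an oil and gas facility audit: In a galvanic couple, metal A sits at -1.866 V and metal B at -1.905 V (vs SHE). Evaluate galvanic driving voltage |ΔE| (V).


Driving voltage is the absolute potential difference.
|ΔE| = |-1.866 − (-1.905)| = 0.039 V

0.039 V


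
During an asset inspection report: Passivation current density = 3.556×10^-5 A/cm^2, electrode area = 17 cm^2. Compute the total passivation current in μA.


I = i_pass * A, then convert A → μA (×10^6)
I = 3.556×10^-5 * 17 * 10^6 = 604.52 μA

604.52 μA


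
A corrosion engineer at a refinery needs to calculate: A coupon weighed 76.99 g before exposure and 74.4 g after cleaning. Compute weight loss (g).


Weight loss = initial − final
WL = 76.99 − 74.4 = 2.59 g

2.59 g


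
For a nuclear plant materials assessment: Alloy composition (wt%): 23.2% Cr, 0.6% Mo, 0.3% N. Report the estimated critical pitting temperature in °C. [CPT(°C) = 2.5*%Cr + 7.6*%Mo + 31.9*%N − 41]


Apply the ASTM G48 empirical CPT estimate: CPT(°C) = 2.5*%Cr + 7.6*%Mo + 31.9*%N − 41
2.5*23.2 = 58; 7.6*0.6 = 4.56; 31.9*0.3 = 9.57
CPT = 58 + 4.56 + 9.57 − 41 = 31.13 °C
Rounded to 0.1 °C: CPT ≈ 31.1 °C

31.1 °C


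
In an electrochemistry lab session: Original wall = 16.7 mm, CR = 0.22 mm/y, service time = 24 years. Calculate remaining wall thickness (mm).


Remaining wall = original − CR × time
t = 16.7 − 0.22*24 = 16.7 − 5.28 = 11.42 mm

11.42 mm


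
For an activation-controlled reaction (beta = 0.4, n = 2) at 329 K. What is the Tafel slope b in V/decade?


Apply the Tafel slope relation: b = 2.303*R*T/(beta*n*F)
Numerator: 2.303 * 8.314 * 329 = 6299.41
Denominator: 0.4 * 2 * 96485 = 77188.0
b = 6299.41 / 77188.0 = 0.082 V/decade

0.082 V/decade


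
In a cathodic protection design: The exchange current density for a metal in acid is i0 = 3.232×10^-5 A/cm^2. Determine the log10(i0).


i0 = 3.232×10^-5 A/cm^2
log10(i0) = -4.491

-4.491


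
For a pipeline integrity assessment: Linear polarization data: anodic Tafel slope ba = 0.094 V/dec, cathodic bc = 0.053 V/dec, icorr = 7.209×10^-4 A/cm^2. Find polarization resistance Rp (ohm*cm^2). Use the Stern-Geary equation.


Apply the Stern-Geary equation: Rp = ba*bc / (2.303*icorr*(ba+bc))
ba*bc = 0.094*0.053 = 0.004982
ba+bc = 0.147; 2.303*icorr*(ba+bc) = 2.303*7.209×10^-4*0.147 = 2.4405421×10^-4
Rp = 0.004982 / 2.4405421×10^-4 = 20.41 ohm*cm^2

20.41 ohm*cm^2


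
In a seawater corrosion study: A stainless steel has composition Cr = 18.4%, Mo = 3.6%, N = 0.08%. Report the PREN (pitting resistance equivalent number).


Apply the PREN formula: PREN = Cr + 3.3*Mo + 16*N
PREN = 18.4 + 3.3*3.6 + 16*0.08
PREN = 18.4 + 11.88 + 1.28 = 31.56

31.56


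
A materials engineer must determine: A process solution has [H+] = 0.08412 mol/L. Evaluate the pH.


pH = −log10[H+]
pH = −log10(0.08412) = 1.08

1.08


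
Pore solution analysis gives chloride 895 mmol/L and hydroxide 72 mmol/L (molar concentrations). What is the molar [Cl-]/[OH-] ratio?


Threshold parameter = [Cl-] / [OH-] (molar basis; both in mmol/L, so units cancel)
Ratio = 895 / 72 = 12.43

12.43


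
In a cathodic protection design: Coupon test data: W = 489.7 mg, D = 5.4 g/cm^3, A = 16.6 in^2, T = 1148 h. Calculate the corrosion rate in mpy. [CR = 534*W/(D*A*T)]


Apply the mpy weight-loss relation: CR = 534 * W / (D * A * T)
Numerator: 534 * 489.7 = 261499.8
Denominator: 5.4 * 16.6 * 1148 = 102906.72
CR = 261499.8 / 102906.72 = 2.541 mpy

2.541 mpy


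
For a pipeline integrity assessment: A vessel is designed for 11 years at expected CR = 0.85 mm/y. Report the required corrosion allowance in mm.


Corrosion allowance = CR × design life
CA = 0.85 * 11 = 9.35 mm

9.35 mm


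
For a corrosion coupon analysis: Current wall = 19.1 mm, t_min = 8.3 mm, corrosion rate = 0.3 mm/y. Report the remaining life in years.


Apply the remaining-life relation: RL = (t_current − t_min) / CR
RL = (19.1 − 8.3) / 0.3 = 10.8 / 0.3 = 36.0 years

36.0 years


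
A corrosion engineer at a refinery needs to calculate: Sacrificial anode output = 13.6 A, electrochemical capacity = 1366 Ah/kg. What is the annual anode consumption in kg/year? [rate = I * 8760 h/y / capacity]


Annual consumption = current * hours per year / capacity
Rate = 13.6 * 8760 / 1366 = 87.2 kg/year

87.2 kg/year


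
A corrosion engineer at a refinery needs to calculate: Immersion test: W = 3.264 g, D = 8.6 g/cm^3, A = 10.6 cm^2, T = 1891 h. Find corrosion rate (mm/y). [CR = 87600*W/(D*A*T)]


Apply the mm/y weight-loss relation: CR = 87600 * W / (D * A * T)
Numerator: 87600 * 3.264 = 285926.4
Denominator: 8.6 * 10.6 * 1891 = 172383.56
CR = 285926.4 / 172383.56 = 1.65866 mm/y

1.65866 mm/y


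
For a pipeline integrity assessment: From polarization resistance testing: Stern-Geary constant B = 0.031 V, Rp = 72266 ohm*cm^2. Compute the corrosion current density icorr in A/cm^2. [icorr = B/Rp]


Apply the Stern-Geary relation: icorr = B / Rp
icorr = 0.031 / 72266 = 4.29×10^-7 A/cm^2

4.29×10^-7 A/cm^2


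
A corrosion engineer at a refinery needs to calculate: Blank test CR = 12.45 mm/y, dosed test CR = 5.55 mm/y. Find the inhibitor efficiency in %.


Apply the inhibitor-efficiency definition: IE = (CR_blank − CR_inh)/CR_blank × 100
IE = (12.45 − 5.55) / 12.45 × 100
IE = 6.9 / 12.45 × 100 = 55.4 %

55.4 %


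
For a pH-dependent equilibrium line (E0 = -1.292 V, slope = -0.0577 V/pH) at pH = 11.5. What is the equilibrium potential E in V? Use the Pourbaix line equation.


Apply the Pourbaix line equation: E = E0 + slope*pH
E = -1.292 + (-0.0577)*11.5 = -1.292 + (-0.66355) = -1.95555 V
Rounded to 3 decimal places: E = -1.956 V

-1.956 V


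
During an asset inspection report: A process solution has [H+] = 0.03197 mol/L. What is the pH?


pH = −log10[H+]
pH = −log10(0.03197) = 1.5

1.5


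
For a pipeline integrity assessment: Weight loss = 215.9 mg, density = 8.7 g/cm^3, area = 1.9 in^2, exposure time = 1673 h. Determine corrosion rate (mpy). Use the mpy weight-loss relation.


Apply the mpy weight-loss relation: CR = 534 * W / (D * A * T)
Numerator: 534 * 215.9 = 115290.6
Denominator: 8.7 * 1.9 * 1673 = 27654.69
CR = 115290.6 / 27654.69 = 4.16893 mpy

4.16893 mpy


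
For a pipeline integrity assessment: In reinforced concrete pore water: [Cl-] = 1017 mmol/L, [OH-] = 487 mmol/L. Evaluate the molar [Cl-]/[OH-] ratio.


Threshold parameter = [Cl-] / [OH-] (molar basis; both in mmol/L, so units cancel)
Ratio = 1017 / 487 = 2.09

2.09


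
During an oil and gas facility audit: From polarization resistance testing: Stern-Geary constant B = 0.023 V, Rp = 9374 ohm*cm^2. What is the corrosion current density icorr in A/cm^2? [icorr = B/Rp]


Apply the Stern-Geary relation: icorr = B / Rp
icorr = 0.023 / 9374 = 2.454×10^-6 A/cm^2

2.454×10^-6 A/cm^2


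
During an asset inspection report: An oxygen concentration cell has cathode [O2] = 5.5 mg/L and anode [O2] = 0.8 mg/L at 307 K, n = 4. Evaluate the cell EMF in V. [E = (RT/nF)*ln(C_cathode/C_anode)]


Apply the Nernst concentration-cell relation: E = (RT/nF)*ln(C_cathode/C_anode)
RT/nF = 8.314*307/(4*96485) = 0.00661346 V
ln(5.5/0.8) = 1.92789
E = 0.00661346 * 1.92789 = 0.01275 V

0.01275 V


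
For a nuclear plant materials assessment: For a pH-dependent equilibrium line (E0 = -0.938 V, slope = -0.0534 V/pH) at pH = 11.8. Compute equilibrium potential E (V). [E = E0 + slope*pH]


Apply the Pourbaix line equation: E = E0 + slope*pH
E = -0.938 + (-0.0534)*11.8 = -0.938 + (-0.63012) = -1.56812 V
Rounded to 3 decimal places: E = -1.568 V

-1.568 V


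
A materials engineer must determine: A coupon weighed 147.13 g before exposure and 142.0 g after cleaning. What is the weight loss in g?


Weight loss = initial − final
WL = 147.13 − 142.0 = 5.13 g

5.13 g


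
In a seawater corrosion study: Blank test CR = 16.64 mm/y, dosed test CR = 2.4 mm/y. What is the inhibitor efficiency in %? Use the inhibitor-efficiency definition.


Apply the inhibitor-efficiency definition: IE = (CR_blank − CR_inh)/CR_blank × 100
IE = (16.64 − 2.4) / 16.64 × 100
IE = 14.24 / 16.64 × 100 = 85.6 %

85.6 %


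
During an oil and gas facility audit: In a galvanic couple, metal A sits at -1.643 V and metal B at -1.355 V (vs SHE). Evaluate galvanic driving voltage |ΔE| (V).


Driving voltage is the absolute potential difference.
|ΔE| = |-1.643 − (-1.355)| = 0.288 V

0.288 V


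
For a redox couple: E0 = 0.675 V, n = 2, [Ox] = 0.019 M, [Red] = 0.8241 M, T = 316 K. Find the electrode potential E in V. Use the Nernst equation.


Apply the Nernst equation: E = E0 + (RT/nF)*ln([Ox]/[Red])
Step 1: RT/nF = 8.314*316/(2*96485) = 0.01361468 V
Step 2: [Ox]/[Red] = 0.019/0.8241 = 0.023055
Step 3: ln(0.023055) = -3.769873
Step 4: correction = 0.01361468 * -3.769873 = -0.051 V
E = 0.675 + -0.051 = 0.624 V

0.624 V


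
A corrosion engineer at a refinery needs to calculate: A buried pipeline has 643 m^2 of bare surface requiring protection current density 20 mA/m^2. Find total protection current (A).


I = area * current density, then convert mA → A (÷1000)
I = 643 * 20 / 1000 = 12.86 A

12.86 A


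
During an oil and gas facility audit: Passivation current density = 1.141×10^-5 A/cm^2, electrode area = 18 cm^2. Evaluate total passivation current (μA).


I = i_pass * A, then convert A → μA (×10^6)
I = 1.141×10^-5 * 18 * 10^6 = 205.38 μA

205.38 μA


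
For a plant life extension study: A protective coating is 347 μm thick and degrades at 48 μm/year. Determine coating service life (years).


Service life = thickness / degradation rate
Life = 347 / 48 = 7.2 years

7.2 years


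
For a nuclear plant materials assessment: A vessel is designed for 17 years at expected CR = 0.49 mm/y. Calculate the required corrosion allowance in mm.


Corrosion allowance = CR × design life
CA = 0.49 * 17 = 8.33 mm

8.33 mm


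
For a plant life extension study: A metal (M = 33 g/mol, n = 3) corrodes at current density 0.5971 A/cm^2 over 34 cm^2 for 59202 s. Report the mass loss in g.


Apply Faraday's law: m = i*A*t*M / (n*F)
Total charge passed Q = i*A*t = 0.5971*34*59202 = 1201883.4828 C
m = Q*M/(n*F) = 1201883.4828*33/(3*96485) = 137.0236 g

137.0236 g


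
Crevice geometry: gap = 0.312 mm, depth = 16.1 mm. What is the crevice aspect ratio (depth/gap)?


Aspect ratio = depth / gap
Ratio = 16.1 / 0.312 = 51.6

51.6


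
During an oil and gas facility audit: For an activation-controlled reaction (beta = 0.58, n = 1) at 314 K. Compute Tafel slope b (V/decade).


Apply the Tafel slope relation: b = 2.303*R*T/(beta*n*F)
Numerator: 2.303 * 8.314 * 314 = 6012.2
Denominator: 0.58 * 1 * 96485 = 55961.3
b = 6012.2 / 55961.3 = 0.1074 V/decade

0.1074 V/decade


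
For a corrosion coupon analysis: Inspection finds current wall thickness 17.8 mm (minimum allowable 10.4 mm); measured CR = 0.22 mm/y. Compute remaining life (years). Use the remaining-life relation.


Apply the remaining-life relation: RL = (t_current − t_min) / CR
RL = (17.8 − 10.4) / 0.22 = 7.4 / 0.22 = 33.6 years

33.6 years


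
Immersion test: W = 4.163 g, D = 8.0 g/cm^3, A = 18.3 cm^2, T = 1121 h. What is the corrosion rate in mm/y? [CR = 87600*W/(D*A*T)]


Apply the mm/y weight-loss relation: CR = 87600 * W / (D * A * T)
Numerator: 87600 * 4.163 = 364678.8
Denominator: 8.0 * 18.3 * 1121 = 164114.4
CR = 364678.8 / 164114.4 = 2.222101 mm/y

2.222101 mm/y


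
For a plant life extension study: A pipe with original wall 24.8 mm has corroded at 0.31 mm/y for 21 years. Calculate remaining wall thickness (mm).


Remaining wall = original − CR × time
t = 24.8 − 0.31*21 = 24.8 − 6.51 = 18.29 mm

18.29 mm


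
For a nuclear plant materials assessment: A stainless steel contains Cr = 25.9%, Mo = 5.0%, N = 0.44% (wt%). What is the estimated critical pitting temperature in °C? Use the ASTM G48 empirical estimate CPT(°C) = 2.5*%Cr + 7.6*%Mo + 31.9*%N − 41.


Apply the ASTM G48 empirical CPT estimate: CPT(°C) = 2.5*%Cr + 7.6*%Mo + 31.9*%N − 41
2.5*25.9 = 64.75; 7.6*5.0 = 38; 31.9*0.44 = 14.036
CPT = 64.75 + 38 + 14.036 − 41 = 75.786 °C
Rounded to 0.1 °C: CPT ≈ 75.8 °C

75.8 °C


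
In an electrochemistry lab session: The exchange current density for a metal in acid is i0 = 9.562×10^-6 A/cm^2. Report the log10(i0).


i0 = 9.562×10^-6 A/cm^2
log10(i0) = -5.019

-5.019


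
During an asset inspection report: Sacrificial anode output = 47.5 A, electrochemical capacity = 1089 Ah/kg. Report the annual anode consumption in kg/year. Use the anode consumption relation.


Annual consumption = current * hours per year / capacity
Rate = 47.5 * 8760 / 1089 = 382.1 kg/year

382.1 kg/year


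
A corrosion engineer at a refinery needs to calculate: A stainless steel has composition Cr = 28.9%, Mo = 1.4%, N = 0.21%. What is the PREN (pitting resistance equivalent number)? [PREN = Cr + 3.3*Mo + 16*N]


Apply the PREN formula: PREN = Cr + 3.3*Mo + 16*N
PREN = 28.9 + 3.3*1.4 + 16*0.21
PREN = 28.9 + 4.62 + 3.36 = 36.88

36.88


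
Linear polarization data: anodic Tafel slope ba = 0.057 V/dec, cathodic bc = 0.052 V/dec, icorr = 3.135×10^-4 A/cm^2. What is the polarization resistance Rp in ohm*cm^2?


Apply the Stern-Geary equation: Rp = ba*bc / (2.303*icorr*(ba+bc))
ba*bc = 0.057*0.052 = 0.002964
ba+bc = 0.109; 2.303*icorr*(ba+bc) = 2.303*3.135×10^-4*0.109 = 7.8696964×10^-5
Rp = 0.002964 / 7.8696964×10^-5 = 37.66 ohm*cm^2

37.66 ohm*cm^2


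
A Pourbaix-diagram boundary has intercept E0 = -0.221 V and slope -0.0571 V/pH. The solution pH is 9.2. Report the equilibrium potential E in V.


Apply the Pourbaix line equation: E = E0 + slope*pH
E = -0.221 + (-0.0571)*9.2 = -0.221 + (-0.52532) = -0.74632 V
Rounded to 4 decimal places: E = -0.7463 V

-0.7463 V


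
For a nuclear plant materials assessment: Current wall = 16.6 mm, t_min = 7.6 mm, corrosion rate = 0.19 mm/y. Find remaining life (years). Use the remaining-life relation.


Apply the remaining-life relation: RL = (t_current − t_min) / CR
RL = (16.6 − 7.6) / 0.19 = 9.0 / 0.19 = 47.4 years

47.4 years


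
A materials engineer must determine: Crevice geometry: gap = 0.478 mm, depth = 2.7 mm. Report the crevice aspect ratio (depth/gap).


Aspect ratio = depth / gap
Ratio = 2.7 / 0.478 = 5.6

5.6


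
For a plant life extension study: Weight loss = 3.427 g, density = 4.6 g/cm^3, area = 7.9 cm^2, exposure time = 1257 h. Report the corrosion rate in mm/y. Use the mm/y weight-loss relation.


Apply the mm/y weight-loss relation: CR = 87600 * W / (D * A * T)
Numerator: 87600 * 3.427 = 300205.2
Denominator: 4.6 * 7.9 * 1257 = 45679.38
CR = 300205.2 / 45679.38 = 6.572007 mm/y

6.572007 mm/y


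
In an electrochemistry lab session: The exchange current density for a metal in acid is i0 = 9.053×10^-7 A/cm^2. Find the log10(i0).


i0 = 9.053×10^-7 A/cm^2
log10(i0) = -6.043

-6.043


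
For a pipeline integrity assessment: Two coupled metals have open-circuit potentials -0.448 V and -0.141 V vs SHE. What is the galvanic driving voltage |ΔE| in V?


Driving voltage is the absolute potential difference.
|ΔE| = |-0.448 − (-0.141)| = 0.307 V

0.307 V


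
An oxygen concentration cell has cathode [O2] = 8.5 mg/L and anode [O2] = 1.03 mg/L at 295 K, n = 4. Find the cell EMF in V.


Apply the Nernst concentration-cell relation: E = (RT/nF)*ln(C_cathode/C_anode)
RT/nF = 8.314*295/(4*96485) = 0.00635495 V
ln(8.5/1.03) = 2.11051
E = 0.00635495 * 2.11051 = 0.01341 V

0.01341 V
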